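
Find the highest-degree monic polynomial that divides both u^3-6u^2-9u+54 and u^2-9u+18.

u^2-9u+18

Apply the Euclidean algorithm:
  u^3-6u^2-9u+54 = (u+3)(u^2-9u+18) + (0)
The last nonzero remainder u^2-9u+18 is already monic.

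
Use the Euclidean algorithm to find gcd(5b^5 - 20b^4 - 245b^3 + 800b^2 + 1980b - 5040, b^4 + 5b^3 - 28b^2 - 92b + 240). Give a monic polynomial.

By polynomial division,
  5b^5 - 20b^4 - 245b^3 + 800b^2 + 1980b - 5040 = (5b - 45)(b^4 + 5b^3 - 28b^2 - 92b + 240) + (120b^3 - 3360b + 5760)
  b^4 + 5b^3 - 28b^2 - 92b + 240 = ((1/120)b + 1/24)(120b^3 - 3360b + 5760) + (0)
Last nonzero remainder: 120b^3 - 3360b + 5760. Dividing through by 120 gives the monic gcd b^3 - 28b + 48.

b^3 - 28b + 48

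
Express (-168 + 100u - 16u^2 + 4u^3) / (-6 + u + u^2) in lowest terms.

(84 - 8u + 4u^2)/(3 + u)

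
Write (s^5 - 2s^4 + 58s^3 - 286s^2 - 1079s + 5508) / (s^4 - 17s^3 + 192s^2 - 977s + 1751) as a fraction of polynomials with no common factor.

(s^3 + 6s^2 + 89s + 324)/(s^2 - 9s + 103)

Apply the Euclidean algorithm:
  s^5 - 2s^4 + 58s^3 - 286s^2 - 1079s + 5508 = (s + 15)(s^4 - 17s^3 + 192s^2 - 977s + 1751) + (121s^3 - 2189s^2 + 11825s - 20757)
  s^4 - 17s^3 + 192s^2 - 977s + 1751 = ((1/121)s + 12/1331)(121s^3 - 2189s^2 + 11825s - 20757) + ((13795/121)s^2 - (110360/121)s + 234515/121)
  121s^3 - 2189s^2 + 11825s - 20757 = ((14641/13795)s - 147741/13795)((13795/121)s^2 - (110360/121)s + 234515/121) + (0)
Last nonzero remainder: (13795/121)s^2 - (110360/121)s + 234515/121. Dividing through by 13795/121 gives the monic gcd s^2 - 8s + 17.
Cancel s^2 - 8s + 17 from numerator and denominator to get the reduced form.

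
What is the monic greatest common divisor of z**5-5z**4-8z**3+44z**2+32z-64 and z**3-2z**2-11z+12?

z**2-5z+4

Repeated division with remainder:
  z**5-5z**4-8z**3+44z**2+32z-64 = (z**2-3z-3)(z**3-2z**2-11z+12) + (-7z**2+35z-28)
  z**3-2z**2-11z+12 = (-(1/7)z-3/7)(-7z**2+35z-28) + (0)
Last nonzero remainder: -7z**2+35z-28. Dividing through by -7 gives the monic gcd z**2-5z+4.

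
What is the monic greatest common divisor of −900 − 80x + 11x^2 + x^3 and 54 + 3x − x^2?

By polynomial division,
  x^3 + 11x^2 − 80x − 900 = (−x − 14)(−x^2 + 3x + 54) + (16x − 144)
  −x^2 + 3x + 54 = (−(1/16)x − 3/8)(16x − 144) + (0)
Last nonzero remainder: 16x − 144. Dividing through by 16 gives the monic gcd x − 9.

−9 + x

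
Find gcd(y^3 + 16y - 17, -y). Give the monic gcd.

1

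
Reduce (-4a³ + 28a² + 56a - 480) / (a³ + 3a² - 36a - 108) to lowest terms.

(-4a² + 4a + 80)/(a² + 9a + 18)

Euclidean algorithm in ℚ[a]:
  -4a³ + 28a² + 56a - 480 = (-4)(a³ + 3a² - 36a - 108) + (40a² - 88a - 912)
  a³ + 3a² - 36a - 108 = ((1/40)a + 13/100)(40a² - 88a - 912) + (-(44/25)a + 264/25)
  40a² - 88a - 912 = (-(250/11)a - 950/11)(-(44/25)a + 264/25) + (0)
Last nonzero remainder: -(44/25)a + 264/25. Dividing through by -44/25 gives the monic gcd a - 6.
Cancel a - 6 from numerator and denominator to get the reduced form.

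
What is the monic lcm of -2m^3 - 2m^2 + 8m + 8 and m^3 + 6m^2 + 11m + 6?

Repeated division with remainder:
  -2m^3 - 2m^2 + 8m + 8 = (-2)(m^3 + 6m^2 + 11m + 6) + (10m^2 + 30m + 20)
  m^3 + 6m^2 + 11m + 6 = ((1/10)m + 3/10)(10m^2 + 30m + 20) + (0)
Last nonzero remainder: 10m^2 + 30m + 20. Dividing through by 10 gives the monic gcd m^2 + 3m + 2.
Then lcm(f, g) = f·g / gcd(f, g); expanding and making the result monic gives the answer.

m^4 + 4m^3 - m^2 - 16m - 12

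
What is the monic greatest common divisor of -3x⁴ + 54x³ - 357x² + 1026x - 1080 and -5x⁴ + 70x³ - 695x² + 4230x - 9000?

x² - 10x + 24

Repeated division with remainder:
  -3x⁴ + 54x³ - 357x² + 1026x - 1080 = (3/5)(-5x⁴ + 70x³ - 695x² + 4230x - 9000) + (12x³ + 60x² - 1512x + 4320)
  -5x⁴ + 70x³ - 695x² + 4230x - 9000 = (-(5/12)x + 95/12)(12x³ + 60x² - 1512x + 4320) + (-1800x² + 18000x - 43200)
  12x³ + 60x² - 1512x + 4320 = (-(1/150)x - 1/10)(-1800x² + 18000x - 43200) + (0)
Last nonzero remainder: -1800x² + 18000x - 43200. Dividing through by -1800 gives the monic gcd x² - 10x + 24.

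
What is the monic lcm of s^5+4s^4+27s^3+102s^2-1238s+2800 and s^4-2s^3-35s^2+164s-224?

Apply the Euclidean algorithm:
  s^5+4s^4+27s^3+102s^2-1238s+2800 = (s+6)(s^4-2s^3-35s^2+164s-224) + (74s^3+148s^2-1998s+4144)
  s^4-2s^3-35s^2+164s-224 = ((1/74)s-2/37)(74s^3+148s^2-1998s+4144) + (0)
Last nonzero remainder: 74s^3+148s^2-1998s+4144. Dividing through by 74 gives the monic gcd s^3+2s^2-27s+56.
Then lcm(f, g) = f·g / gcd(f, g); expanding and making the result monic gives the answer.

s^6+11s^4-6s^3-1646s^2+7752s-11200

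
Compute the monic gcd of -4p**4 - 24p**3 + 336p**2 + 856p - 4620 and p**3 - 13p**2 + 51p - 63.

p**2 - 10p + 21

Euclidean algorithm in ℚ[p]:
  -4p**4 - 24p**3 + 336p**2 + 856p - 4620 = (-4p - 76)(p**3 - 13p**2 + 51p - 63) + (-448p**2 + 4480p - 9408)
  p**3 - 13p**2 + 51p - 63 = (-(1/448)p + 3/448)(-448p**2 + 4480p - 9408) + (0)
Last nonzero remainder: -448p**2 + 4480p - 9408. Dividing through by -448 gives the monic gcd p**2 - 10p + 21.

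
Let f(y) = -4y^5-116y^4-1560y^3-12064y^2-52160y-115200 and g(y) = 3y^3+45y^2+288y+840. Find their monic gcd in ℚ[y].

Repeated division with remainder:
  -4y^5-116y^4-1560y^3-12064y^2-52160y-115200 = (-(4/3)y^2-(56/3)y-112)(3y^3+45y^2+288y+840) + (-528y^2-4224y-21120)
  3y^3+45y^2+288y+840 = (-(1/176)y-7/176)(-528y^2-4224y-21120) + (0)
Last nonzero remainder: -528y^2-4224y-21120. Dividing through by -528 gives the monic gcd y^2+8y+40.

y^2+8y+40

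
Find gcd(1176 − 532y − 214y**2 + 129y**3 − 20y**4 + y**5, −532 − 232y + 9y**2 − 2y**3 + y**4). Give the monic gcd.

−14 − 5y + y**2

Euclidean algorithm in ℚ[y]:
  y**5 − 20y**4 + 129y**3 − 214y**2 − 532y + 1176 = (y − 18)(y**4 − 2y**3 + 9y**2 − 232y − 532) + (84y**3 + 180y**2 − 4176y − 8400)
  y**4 − 2y**3 + 9y**2 − 232y − 532 = ((1/84)y − 29/588)(84y**3 + 180y**2 − 4176y − 8400) + ((3312/49)y**2 − (16560/49)y − 6624/7)
  84y**3 + 180y**2 − 4176y − 8400 = ((343/276)y + 1225/138)((3312/49)y**2 − (16560/49)y − 6624/7) + (0)
Last nonzero remainder: (3312/49)y**2 − (16560/49)y − 6624/7. Dividing through by 3312/49 gives the monic gcd y**2 − 5y − 14.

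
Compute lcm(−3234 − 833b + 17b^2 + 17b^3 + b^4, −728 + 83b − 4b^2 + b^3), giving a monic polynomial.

−336336 − 96334b − 3965b^2 + 986b^3 + 172b^4 + 20b^5 + b^6

Apply the Euclidean algorithm:
  b^4 + 17b^3 + 17b^2 − 833b − 3234 = (b + 21)(b^3 − 4b^2 + 83b − 728) + (18b^2 − 1848b + 12054)
  b^3 − 4b^2 + 83b − 728 = ((1/18)b + 148/27)(18b^2 − 1848b + 12054) + ((85888/9)b − 601216/9)
  18b^2 − 1848b + 12054 = ((81/42944)b − 7749/42944)((85888/9)b − 601216/9) + (0)
Last nonzero remainder: (85888/9)b − 601216/9. Dividing through by 85888/9 gives the monic gcd b − 7.
Then lcm(f, g) = f·g / gcd(f, g); expanding and making the result monic gives the answer.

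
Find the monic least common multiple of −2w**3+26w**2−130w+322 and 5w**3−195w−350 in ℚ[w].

w**5−6w**4−16w**3+164w**2−477w−1610

Repeated division with remainder:
  −2w**3+26w**2−130w+322 = (−2/5)(5w**3−195w−350) + (26w**2−208w+182)
  5w**3−195w−350 = ((5/26)w+20/13)(26w**2−208w+182) + (90w−630)
  26w**2−208w+182 = ((13/45)w−13/45)(90w−630) + (0)
Last nonzero remainder: 90w−630. Dividing through by 90 gives the monic gcd w−7.
Then lcm(f, g) = f·g / gcd(f, g); expanding and making the result monic gives the answer.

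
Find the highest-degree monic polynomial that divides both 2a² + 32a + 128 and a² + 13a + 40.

Apply the Euclidean algorithm:
  2a² + 32a + 128 = (2)(a² + 13a + 40) + (6a + 48)
  a² + 13a + 40 = ((1/6)a + 5/6)(6a + 48) + (0)
Last nonzero remainder: 6a + 48. Dividing through by 6 gives the monic gcd a + 8.

a + 8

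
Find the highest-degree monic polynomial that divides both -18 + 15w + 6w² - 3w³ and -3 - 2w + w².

-3 + w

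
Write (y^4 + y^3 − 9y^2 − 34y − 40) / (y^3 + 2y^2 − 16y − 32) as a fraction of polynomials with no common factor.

By polynomial division,
  y^4 + y^3 − 9y^2 − 34y − 40 = (y − 1)(y^3 + 2y^2 − 16y − 32) + (9y^2 − 18y − 72)
  y^3 + 2y^2 − 16y − 32 = ((1/9)y + 4/9)(9y^2 − 18y − 72) + (0)
Last nonzero remainder: 9y^2 − 18y − 72. Dividing through by 9 gives the monic gcd y^2 − 2y − 8.
Cancel y^2 − 2y − 8 from numerator and denominator to get the reduced form.

(y^2 + 3y + 5)/(y + 4)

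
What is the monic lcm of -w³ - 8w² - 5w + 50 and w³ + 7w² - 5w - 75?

w⁴ + 5w³ - 19w² - 65w + 150

By polynomial division,
  -w³ - 8w² - 5w + 50 = (-1)(w³ + 7w² - 5w - 75) + (-w² - 10w - 25)
  w³ + 7w² - 5w - 75 = (-w + 3)(-w² - 10w - 25) + (0)
Last nonzero remainder: -w² - 10w - 25. Dividing through by -1 gives the monic gcd w² + 10w + 25.
Then lcm(f, g) = f·g / gcd(f, g); expanding and making the result monic gives the answer.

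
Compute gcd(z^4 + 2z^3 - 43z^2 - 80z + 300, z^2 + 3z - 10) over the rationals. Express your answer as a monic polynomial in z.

Apply the Euclidean algorithm:
  z^4 + 2z^3 - 43z^2 - 80z + 300 = (z^2 - z - 30)(z^2 + 3z - 10) + (0)
The last nonzero remainder z^2 + 3z - 10 is already monic.

z^2 + 3z - 10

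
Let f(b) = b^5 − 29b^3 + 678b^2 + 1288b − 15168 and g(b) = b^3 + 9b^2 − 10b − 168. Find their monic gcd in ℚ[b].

Euclidean algorithm in ℚ[b]:
  b^5 − 29b^3 + 678b^2 + 1288b − 15168 = (b^2 − 9b + 62)(b^3 + 9b^2 − 10b − 168) + (198b^2 + 396b − 4752)
  b^3 + 9b^2 − 10b − 168 = ((1/198)b + 7/198)(198b^2 + 396b − 4752) + (0)
Last nonzero remainder: 198b^2 + 396b − 4752. Dividing through by 198 gives the monic gcd b^2 + 2b − 24.

b^2 + 2b − 24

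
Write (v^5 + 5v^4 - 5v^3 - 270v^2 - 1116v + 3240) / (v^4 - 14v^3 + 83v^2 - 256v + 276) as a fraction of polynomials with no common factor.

(v^3 + 13v^2 + 87v + 270)/(v^2 - 6v + 23)

Apply the Euclidean algorithm:
  v^5 + 5v^4 - 5v^3 - 270v^2 - 1116v + 3240 = (v + 19)(v^4 - 14v^3 + 83v^2 - 256v + 276) + (178v^3 - 1591v^2 + 3472v - 2004)
  v^4 - 14v^3 + 83v^2 - 256v + 276 = ((1/178)v - 901/31684)(178v^3 - 1591v^2 + 3472v - 2004) + ((578265/31684)v^2 - (1156530/7921)v + 1734795/7921)
  178v^3 - 1591v^2 + 3472v - 2004 = ((5639752/578265)v - 5291228/578265)((578265/31684)v^2 - (1156530/7921)v + 1734795/7921) + (0)
Last nonzero remainder: (578265/31684)v^2 - (1156530/7921)v + 1734795/7921. Dividing through by 578265/31684 gives the monic gcd v^2 - 8v + 12.
Cancel v^2 - 8v + 12 from numerator and denominator to get the reduced form.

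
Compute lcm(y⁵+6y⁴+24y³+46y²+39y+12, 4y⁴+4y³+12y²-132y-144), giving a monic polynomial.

By polynomial division,
  y⁵+6y⁴+24y³+46y²+39y+12 = ((1/4)y+5/4)(4y⁴+4y³+12y²-132y-144) + (16y³+64y²+240y+192)
  4y⁴+4y³+12y²-132y-144 = ((1/4)y-3/4)(16y³+64y²+240y+192) + (0)
Last nonzero remainder: 16y³+64y²+240y+192. Dividing through by 16 gives the monic gcd y³+4y²+15y+12.
Then lcm(f, g) = f·g / gcd(f, g); expanding and making the result monic gives the answer.

y⁶+3y⁵+6y⁴-26y³-99y²-105y-36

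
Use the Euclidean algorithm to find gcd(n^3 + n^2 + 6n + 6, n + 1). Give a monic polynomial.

n + 1

By polynomial division,
  n^3 + n^2 + 6n + 6 = (n^2 + 6)(n + 1) + (0)
The last nonzero remainder n + 1 is already monic.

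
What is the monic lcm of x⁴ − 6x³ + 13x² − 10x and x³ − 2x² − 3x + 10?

Apply the Euclidean algorithm:
  x⁴ − 6x³ + 13x² − 10x = (x − 4)(x³ − 2x² − 3x + 10) + (8x² − 32x + 40)
  x³ − 2x² − 3x + 10 = ((1/8)x + 1/4)(8x² − 32x + 40) + (0)
Last nonzero remainder: 8x² − 32x + 40. Dividing through by 8 gives the monic gcd x² − 4x + 5.
Then lcm(f, g) = f·g / gcd(f, g); expanding and making the result monic gives the answer.

x⁵ − 4x⁴ + x³ + 16x² − 20x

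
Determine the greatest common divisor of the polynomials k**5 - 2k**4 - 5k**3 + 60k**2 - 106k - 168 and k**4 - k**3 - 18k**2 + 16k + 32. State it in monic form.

k**2 + 5k + 4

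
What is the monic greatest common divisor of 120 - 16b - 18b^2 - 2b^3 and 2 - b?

By polynomial division,
  -2b^3 - 18b^2 - 16b + 120 = (2b^2 + 22b + 60)(-b + 2) + (0)
Last nonzero remainder: -b + 2. Dividing through by -1 gives the monic gcd b - 2.

-2 + b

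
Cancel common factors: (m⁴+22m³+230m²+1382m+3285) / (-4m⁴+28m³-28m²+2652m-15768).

(-m²-14m-45)/(4m²-60m+216)

By polynomial division,
  m⁴+22m³+230m²+1382m+3285 = (-1/4)(-4m⁴+28m³-28m²+2652m-15768) + (29m³+223m²+2045m-657)
  -4m⁴+28m³-28m²+2652m-15768 = (-(4/29)m+1704/841)(29m³+223m²+2045m-657) + (-(166320/841)m²-(1330560/841)m-12141360/841)
  29m³+223m²+2045m-657 = (-(24389/166320)m+841/18480)(-(166320/841)m²-(1330560/841)m-12141360/841) + (0)
Last nonzero remainder: -(166320/841)m²-(1330560/841)m-12141360/841. Dividing through by -166320/841 gives the monic gcd m²+8m+73.
Cancel m²+8m+73 from numerator and denominator to get the reduced form.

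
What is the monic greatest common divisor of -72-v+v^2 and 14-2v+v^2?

Euclidean algorithm in ℚ[v]:
  v^2-v-72 = (v^2-2v+14) + (v-86)
  v^2-2v+14 = (v+84)(v-86) + (7238)
  v-86 = ((1/7238)v-43/3619)(7238) + (0)
The last nonzero remainder is the constant 7238, so the polynomials are coprime and gcd = 1.

1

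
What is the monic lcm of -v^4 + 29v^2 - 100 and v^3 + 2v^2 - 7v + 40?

v^6 - 3v^5 - 21v^4 + 87v^3 - 132v^2 - 300v + 800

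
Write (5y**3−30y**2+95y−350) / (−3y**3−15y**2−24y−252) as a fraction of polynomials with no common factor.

(−5y+25)/(3y+18)

Euclidean algorithm in ℚ[y]:
  5y**3−30y**2+95y−350 = (−5/3)(−3y**3−15y**2−24y−252) + (−55y**2+55y−770)
  −3y**3−15y**2−24y−252 = ((3/55)y+18/55)(−55y**2+55y−770) + (0)
Last nonzero remainder: −55y**2+55y−770. Dividing through by −55 gives the monic gcd y**2−y+14.
Cancel y**2−y+14 from numerator and denominator to get the reduced form.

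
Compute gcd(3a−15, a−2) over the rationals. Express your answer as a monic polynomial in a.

1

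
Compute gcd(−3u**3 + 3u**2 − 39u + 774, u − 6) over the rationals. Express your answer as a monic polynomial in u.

Euclidean algorithm in ℚ[u]:
  −3u**3 + 3u**2 − 39u + 774 = (−3u**2 − 15u − 129)(u − 6) + (0)
The last nonzero remainder u − 6 is already monic.

u − 6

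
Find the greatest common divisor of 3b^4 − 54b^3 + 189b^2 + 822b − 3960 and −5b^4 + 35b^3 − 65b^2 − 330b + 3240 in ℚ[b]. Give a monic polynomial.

Euclidean algorithm in ℚ[b]:
  3b^4 − 54b^3 + 189b^2 + 822b − 3960 = (−3/5)(−5b^4 + 35b^3 − 65b^2 − 330b + 3240) + (−33b^3 + 150b^2 + 624b − 2016)
  −5b^4 + 35b^3 − 65b^2 − 330b + 3240 = ((5/33)b − 45/121)(−33b^3 + 150b^2 + 624b − 2016) + (−(12555/121)b^2 + (25110/121)b + 301320/121)
  −33b^3 + 150b^2 + 624b − 2016 = ((1331/4185)b − 3388/4185)(−(12555/121)b^2 + (25110/121)b + 301320/121) + (0)
Last nonzero remainder: −(12555/121)b^2 + (25110/121)b + 301320/121. Dividing through by −12555/121 gives the monic gcd b^2 − 2b − 24.

b^2 − 2b − 24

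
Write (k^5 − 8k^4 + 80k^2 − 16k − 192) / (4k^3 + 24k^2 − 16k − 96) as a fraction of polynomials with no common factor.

(k^3 − 8k^2 + 4k + 48)/(4k + 24)

Apply the Euclidean algorithm:
  k^5 − 8k^4 + 80k^2 − 16k − 192 = ((1/4)k^2 − (7/2)k + 22)(4k^3 + 24k^2 − 16k − 96) + (−480k^2 + 1920)
  4k^3 + 24k^2 − 16k − 96 = (−(1/120)k − 1/20)(−480k^2 + 1920) + (0)
Last nonzero remainder: −480k^2 + 1920. Dividing through by −480 gives the monic gcd k^2 − 4.
Cancel k^2 − 4 from numerator and denominator to get the reduced form.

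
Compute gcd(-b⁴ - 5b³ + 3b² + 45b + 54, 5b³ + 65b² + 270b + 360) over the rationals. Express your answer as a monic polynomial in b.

Euclidean algorithm in ℚ[b]:
  -b⁴ - 5b³ + 3b² + 45b + 54 = (-(1/5)b + 8/5)(5b³ + 65b² + 270b + 360) + (-47b² - 315b - 522)
  5b³ + 65b² + 270b + 360 = (-(5/47)b - 1480/2209)(-47b² - 315b - 522) + ((7560/2209)b + 22680/2209)
  -47b² - 315b - 522 = (-(103823/7560)b - 64061/1260)((7560/2209)b + 22680/2209) + (0)
Last nonzero remainder: (7560/2209)b + 22680/2209. Dividing through by 7560/2209 gives the monic gcd b + 3.

b + 3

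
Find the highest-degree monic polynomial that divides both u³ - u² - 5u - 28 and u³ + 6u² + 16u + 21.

u² + 3u + 7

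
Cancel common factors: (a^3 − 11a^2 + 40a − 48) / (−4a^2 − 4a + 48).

(−a^2 + 8a − 16)/(4a + 16)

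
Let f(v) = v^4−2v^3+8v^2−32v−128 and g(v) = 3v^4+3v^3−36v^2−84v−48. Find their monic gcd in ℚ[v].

By polynomial division,
  v^4−2v^3+8v^2−32v−128 = (1/3)(3v^4+3v^3−36v^2−84v−48) + (−3v^3+20v^2−4v−112)
  3v^4+3v^3−36v^2−84v−48 = (−v−23/3)(−3v^3+20v^2−4v−112) + ((340/3)v^2−(680/3)v−2720/3)
  −3v^3+20v^2−4v−112 = (−(9/340)v+21/170)((340/3)v^2−(680/3)v−2720/3) + (0)
Last nonzero remainder: (340/3)v^2−(680/3)v−2720/3. Dividing through by 340/3 gives the monic gcd v^2−2v−8.

v^2−2v−8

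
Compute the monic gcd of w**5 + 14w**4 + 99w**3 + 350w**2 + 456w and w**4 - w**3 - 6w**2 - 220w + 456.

w**2 + 7w + 38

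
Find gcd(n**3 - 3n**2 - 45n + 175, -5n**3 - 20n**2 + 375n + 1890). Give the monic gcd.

n + 7

Repeated division with remainder:
  n**3 - 3n**2 - 45n + 175 = (-1/5)(-5n**3 - 20n**2 + 375n + 1890) + (-7n**2 + 30n + 553)
  -5n**3 - 20n**2 + 375n + 1890 = ((5/7)n + 290/49)(-7n**2 + 30n + 553) + (-(9680/49)n - 9680/7)
  -7n**2 + 30n + 553 = ((343/9680)n - 3871/9680)(-(9680/49)n - 9680/7) + (0)
Last nonzero remainder: -(9680/49)n - 9680/7. Dividing through by -9680/49 gives the monic gcd n + 7.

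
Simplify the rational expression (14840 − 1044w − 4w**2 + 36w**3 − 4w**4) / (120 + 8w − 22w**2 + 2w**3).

(−742 − 22w − 2w**2 − 2w**3)/(−6 − w + w**2)

Euclidean algorithm in ℚ[w]:
  −4w**4 + 36w**3 − 4w**2 − 1044w + 14840 = (−2w − 4)(2w**3 − 22w**2 + 8w + 120) + (−76w**2 − 772w + 15320)
  2w**3 − 22w**2 + 8w + 120 = (−(1/38)w + 201/361)(−76w**2 − 772w + 15320) + ((303600/361)w − 3036000/361)
  −76w**2 − 772w + 15320 = (−(6859/75900)w − 138263/75900)((303600/361)w − 3036000/361) + (0)
Last nonzero remainder: (303600/361)w − 3036000/361. Dividing through by 303600/361 gives the monic gcd w − 10.
Cancel w − 10 from numerator and denominator to get the reduced form.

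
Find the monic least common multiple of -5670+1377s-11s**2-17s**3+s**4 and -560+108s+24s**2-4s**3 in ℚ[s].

113400-33210s-4073s**2+1706s**3-48s**4-16s**5+s**6

By polynomial division,
  s**4-17s**3-11s**2+1377s-5670 = (-(1/4)s+11/4)(-4s**3+24s**2+108s-560) + (-50s**2+940s-4130)
  -4s**3+24s**2+108s-560 = ((2/25)s+128/125)(-50s**2+940s-4130) + (-(13104/25)s+91728/25)
  -50s**2+940s-4130 = ((625/6552)s-7375/6552)(-(13104/25)s+91728/25) + (0)
Last nonzero remainder: -(13104/25)s+91728/25. Dividing through by -13104/25 gives the monic gcd s-7.
Then lcm(f, g) = f·g / gcd(f, g); expanding and making the result monic gives the answer.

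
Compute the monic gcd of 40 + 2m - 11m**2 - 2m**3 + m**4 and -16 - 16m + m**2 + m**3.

-4 + m

Repeated division with remainder:
  m**4 - 2m**3 - 11m**2 + 2m + 40 = (m - 3)(m**3 + m**2 - 16m - 16) + (8m**2 - 30m - 8)
  m**3 + m**2 - 16m - 16 = ((1/8)m + 19/32)(8m**2 - 30m - 8) + ((45/16)m - 45/4)
  8m**2 - 30m - 8 = ((128/45)m + 32/45)((45/16)m - 45/4) + (0)
Last nonzero remainder: (45/16)m - 45/4. Dividing through by 45/16 gives the monic gcd m - 4.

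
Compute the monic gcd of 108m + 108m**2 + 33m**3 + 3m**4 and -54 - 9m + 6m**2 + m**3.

By polynomial division,
  3m**4 + 33m**3 + 108m**2 + 108m = (3m + 15)(m**3 + 6m**2 - 9m - 54) + (45m**2 + 405m + 810)
  m**3 + 6m**2 - 9m - 54 = ((1/45)m - 1/15)(45m**2 + 405m + 810) + (0)
Last nonzero remainder: 45m**2 + 405m + 810. Dividing through by 45 gives the monic gcd m**2 + 9m + 18.

18 + 9m + m**2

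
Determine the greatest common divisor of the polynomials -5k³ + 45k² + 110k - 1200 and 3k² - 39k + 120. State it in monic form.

By polynomial division,
  -5k³ + 45k² + 110k - 1200 = (-(5/3)k - 20/3)(3k² - 39k + 120) + (50k - 400)
  3k² - 39k + 120 = ((3/50)k - 3/10)(50k - 400) + (0)
Last nonzero remainder: 50k - 400. Dividing through by 50 gives the monic gcd k - 8.

k - 8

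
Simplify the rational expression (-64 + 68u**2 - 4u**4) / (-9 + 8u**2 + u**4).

Repeated division with remainder:
  -4u**4 + 68u**2 - 64 = (-4)(u**4 + 8u**2 - 9) + (100u**2 - 100)
  u**4 + 8u**2 - 9 = ((1/100)u**2 + 9/100)(100u**2 - 100) + (0)
Last nonzero remainder: 100u**2 - 100. Dividing through by 100 gives the monic gcd u**2 - 1.
Cancel u**2 - 1 from numerator and denominator to get the reduced form.

(64 - 4u**2)/(9 + u**2)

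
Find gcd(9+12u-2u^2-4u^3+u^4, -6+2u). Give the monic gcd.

Apply the Euclidean algorithm:
  u^4-4u^3-2u^2+12u+9 = ((1/2)u^3-(1/2)u^2-(5/2)u-3/2)(2u-6) + (0)
Last nonzero remainder: 2u-6. Dividing through by 2 gives the monic gcd u-3.

-3+u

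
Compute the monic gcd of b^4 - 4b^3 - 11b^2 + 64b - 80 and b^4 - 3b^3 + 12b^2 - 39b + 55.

Euclidean algorithm in ℚ[b]:
  b^4 - 4b^3 - 11b^2 + 64b - 80 = (b^4 - 3b^3 + 12b^2 - 39b + 55) + (-b^3 - 23b^2 + 103b - 135)
  b^4 - 3b^3 + 12b^2 - 39b + 55 = (-b + 26)(-b^3 - 23b^2 + 103b - 135) + (713b^2 - 2852b + 3565)
  -b^3 - 23b^2 + 103b - 135 = (-(1/713)b - 27/713)(713b^2 - 2852b + 3565) + (0)
Last nonzero remainder: 713b^2 - 2852b + 3565. Dividing through by 713 gives the monic gcd b^2 - 4b + 5.

b^2 - 4b + 5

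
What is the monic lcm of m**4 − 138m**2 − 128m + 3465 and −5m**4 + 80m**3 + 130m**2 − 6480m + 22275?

m**5 − 9m**4 − 138m**3 + 1114m**2 + 4617m − 31185

Euclidean algorithm in ℚ[m]:
  m**4 − 138m**2 − 128m + 3465 = (−1/5)(−5m**4 + 80m**3 + 130m**2 − 6480m + 22275) + (16m**3 − 112m**2 − 1424m + 7920)
  −5m**4 + 80m**3 + 130m**2 − 6480m + 22275 = (−(5/16)m + 45/16)(16m**3 − 112m**2 − 1424m + 7920) + (0)
Last nonzero remainder: 16m**3 − 112m**2 − 1424m + 7920. Dividing through by 16 gives the monic gcd m**3 − 7m**2 − 89m + 495.
Then lcm(f, g) = f·g / gcd(f, g); expanding and making the result monic gives the answer.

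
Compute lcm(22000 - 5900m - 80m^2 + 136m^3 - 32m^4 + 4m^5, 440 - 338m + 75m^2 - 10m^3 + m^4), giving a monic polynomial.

-11000 + 8450m - 1435m^2 - 88m^3 + 50m^4 - 10m^5 + m^6

Apply the Euclidean algorithm:
  4m^5 - 32m^4 + 136m^3 - 80m^2 - 5900m + 22000 = (4m + 8)(m^4 - 10m^3 + 75m^2 - 338m + 440) + (-84m^3 + 672m^2 - 4956m + 18480)
  m^4 - 10m^3 + 75m^2 - 338m + 440 = (-(1/84)m + 1/42)(-84m^3 + 672m^2 - 4956m + 18480) + (0)
Last nonzero remainder: -84m^3 + 672m^2 - 4956m + 18480. Dividing through by -84 gives the monic gcd m^3 - 8m^2 + 59m - 220.
Then lcm(f, g) = f·g / gcd(f, g); expanding and making the result monic gives the answer.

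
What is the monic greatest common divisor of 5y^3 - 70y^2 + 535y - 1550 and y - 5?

Repeated division with remainder:
  5y^3 - 70y^2 + 535y - 1550 = (5y^2 - 45y + 310)(y - 5) + (0)
The last nonzero remainder y - 5 is already monic.

y - 5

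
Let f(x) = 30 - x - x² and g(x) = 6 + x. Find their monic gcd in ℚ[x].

6 + x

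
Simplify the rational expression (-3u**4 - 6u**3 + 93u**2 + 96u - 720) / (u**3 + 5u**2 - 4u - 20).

By polynomial division,
  -3u**4 - 6u**3 + 93u**2 + 96u - 720 = (-3u + 9)(u**3 + 5u**2 - 4u - 20) + (36u**2 + 72u - 540)
  u**3 + 5u**2 - 4u - 20 = ((1/36)u + 1/12)(36u**2 + 72u - 540) + (5u + 25)
  36u**2 + 72u - 540 = ((36/5)u - 108/5)(5u + 25) + (0)
Last nonzero remainder: 5u + 25. Dividing through by 5 gives the monic gcd u + 5.
Cancel u + 5 from numerator and denominator to get the reduced form.

(-3u**3 + 9u**2 + 48u - 144)/(u**2 - 4)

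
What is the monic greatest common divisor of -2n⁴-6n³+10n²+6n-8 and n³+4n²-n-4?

n³+4n²-n-4

Euclidean algorithm in ℚ[n]:
  -2n⁴-6n³+10n²+6n-8 = (-2n+2)(n³+4n²-n-4) + (0)
The last nonzero remainder n³+4n²-n-4 is already monic.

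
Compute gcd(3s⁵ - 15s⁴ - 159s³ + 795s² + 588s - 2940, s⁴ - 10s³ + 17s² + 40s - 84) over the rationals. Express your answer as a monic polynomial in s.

By polynomial division,
  3s⁵ - 15s⁴ - 159s³ + 795s² + 588s - 2940 = (3s + 15)(s⁴ - 10s³ + 17s² + 40s - 84) + (-60s³ + 420s² + 240s - 1680)
  s⁴ - 10s³ + 17s² + 40s - 84 = (-(1/60)s + 1/20)(-60s³ + 420s² + 240s - 1680) + (0)
Last nonzero remainder: -60s³ + 420s² + 240s - 1680. Dividing through by -60 gives the monic gcd s³ - 7s² - 4s + 28.

s³ - 7s² - 4s + 28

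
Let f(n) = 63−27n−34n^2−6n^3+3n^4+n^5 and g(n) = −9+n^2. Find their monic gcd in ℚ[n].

Repeated division with remainder:
  n^5+3n^4−6n^3−34n^2−27n+63 = (n^3+3n^2+3n−7)(n^2−9) + (0)
The last nonzero remainder n^2−9 is already monic.

−9+n^2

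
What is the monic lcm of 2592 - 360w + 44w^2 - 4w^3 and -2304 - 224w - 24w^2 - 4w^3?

-5184 + 72w + 2w^2 - 3w^3 + w^4

Euclidean algorithm in ℚ[w]:
  -4w^3 + 44w^2 - 360w + 2592 = (-4w^3 - 24w^2 - 224w - 2304) + (68w^2 - 136w + 4896)
  -4w^3 - 24w^2 - 224w - 2304 = (-(1/17)w - 8/17)(68w^2 - 136w + 4896) + (0)
Last nonzero remainder: 68w^2 - 136w + 4896. Dividing through by 68 gives the monic gcd w^2 - 2w + 72.
Then lcm(f, g) = f·g / gcd(f, g); expanding and making the result monic gives the answer.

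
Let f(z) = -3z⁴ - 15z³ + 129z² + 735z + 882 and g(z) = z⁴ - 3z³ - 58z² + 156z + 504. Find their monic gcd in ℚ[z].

Euclidean algorithm in ℚ[z]:
  -3z⁴ - 15z³ + 129z² + 735z + 882 = (-3)(z⁴ - 3z³ - 58z² + 156z + 504) + (-24z³ - 45z² + 1203z + 2394)
  z⁴ - 3z³ - 58z² + 156z + 504 = (-(1/24)z + 13/64)(-24z³ - 45z² + 1203z + 2394) + ((81/64)z² + (729/64)z + 567/32)
  -24z³ - 45z² + 1203z + 2394 = (-(512/27)z + 1216/9)((81/64)z² + (729/64)z + 567/32) + (0)
Last nonzero remainder: (81/64)z² + (729/64)z + 567/32. Dividing through by 81/64 gives the monic gcd z² + 9z + 14.

z² + 9z + 14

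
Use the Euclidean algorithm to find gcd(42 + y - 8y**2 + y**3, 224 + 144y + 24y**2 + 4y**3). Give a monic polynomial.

2 + y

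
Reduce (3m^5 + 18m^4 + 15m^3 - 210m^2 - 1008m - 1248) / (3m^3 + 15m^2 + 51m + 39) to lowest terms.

Repeated division with remainder:
  3m^5 + 18m^4 + 15m^3 - 210m^2 - 1008m - 1248 = (m^2 + m - 17)(3m^3 + 15m^2 + 51m + 39) + (-45m^2 - 180m - 585)
  3m^3 + 15m^2 + 51m + 39 = (-(1/15)m - 1/15)(-45m^2 - 180m - 585) + (0)
Last nonzero remainder: -45m^2 - 180m - 585. Dividing through by -45 gives the monic gcd m^2 + 4m + 13.
Cancel m^2 + 4m + 13 from numerator and denominator to get the reduced form.

(m^3 + 2m^2 - 16m - 32)/(m + 1)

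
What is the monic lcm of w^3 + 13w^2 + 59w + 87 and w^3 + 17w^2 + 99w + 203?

w^4 + 20w^3 + 150w^2 + 500w + 609

Euclidean algorithm in ℚ[w]:
  w^3 + 13w^2 + 59w + 87 = (w^3 + 17w^2 + 99w + 203) + (−4w^2 − 40w − 116)
  w^3 + 17w^2 + 99w + 203 = (−(1/4)w − 7/4)(−4w^2 − 40w − 116) + (0)
Last nonzero remainder: −4w^2 − 40w − 116. Dividing through by −4 gives the monic gcd w^2 + 10w + 29.
Then lcm(f, g) = f·g / gcd(f, g); expanding and making the result monic gives the answer.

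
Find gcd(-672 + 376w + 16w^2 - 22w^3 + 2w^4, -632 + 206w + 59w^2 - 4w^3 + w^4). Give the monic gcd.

Euclidean algorithm in ℚ[w]:
  2w^4 - 22w^3 + 16w^2 + 376w - 672 = (2)(w^4 - 4w^3 + 59w^2 + 206w - 632) + (-14w^3 - 102w^2 - 36w + 592)
  w^4 - 4w^3 + 59w^2 + 206w - 632 = (-(1/14)w + 79/98)(-14w^3 - 102w^2 - 36w + 592) + ((6794/49)w^2 + (13588/49)w - 54352/49)
  -14w^3 - 102w^2 - 36w + 592 = (-(343/3397)w - 1813/3397)((6794/49)w^2 + (13588/49)w - 54352/49) + (0)
Last nonzero remainder: (6794/49)w^2 + (13588/49)w - 54352/49. Dividing through by 6794/49 gives the monic gcd w^2 + 2w - 8.

-8 + 2w + w^2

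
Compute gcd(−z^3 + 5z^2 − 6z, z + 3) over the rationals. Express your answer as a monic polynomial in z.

Apply the Euclidean algorithm:
  −z^3 + 5z^2 − 6z = (−z^2 + 8z − 30)(z + 3) + (90)
  z + 3 = ((1/90)z + 1/30)(90) + (0)
The last nonzero remainder is the constant 90, so the polynomials are coprime and gcd = 1.

1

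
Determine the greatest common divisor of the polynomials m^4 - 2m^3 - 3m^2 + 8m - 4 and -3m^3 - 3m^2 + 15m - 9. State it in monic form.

Apply the Euclidean algorithm:
  m^4 - 2m^3 - 3m^2 + 8m - 4 = (-(1/3)m + 1)(-3m^3 - 3m^2 + 15m - 9) + (5m^2 - 10m + 5)
  -3m^3 - 3m^2 + 15m - 9 = (-(3/5)m - 9/5)(5m^2 - 10m + 5) + (0)
Last nonzero remainder: 5m^2 - 10m + 5. Dividing through by 5 gives the monic gcd m^2 - 2m + 1.

m^2 - 2m + 1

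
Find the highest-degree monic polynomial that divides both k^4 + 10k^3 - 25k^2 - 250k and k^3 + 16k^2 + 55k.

Apply the Euclidean algorithm:
  k^4 + 10k^3 - 25k^2 - 250k = (k - 6)(k^3 + 16k^2 + 55k) + (16k^2 + 80k)
  k^3 + 16k^2 + 55k = ((1/16)k + 11/16)(16k^2 + 80k) + (0)
Last nonzero remainder: 16k^2 + 80k. Dividing through by 16 gives the monic gcd k^2 + 5k.

k^2 + 5k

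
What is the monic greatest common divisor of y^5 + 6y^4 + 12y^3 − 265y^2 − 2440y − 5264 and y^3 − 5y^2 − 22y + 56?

By polynomial division,
  y^5 + 6y^4 + 12y^3 − 265y^2 − 2440y − 5264 = (y^2 + 11y + 89)(y^3 − 5y^2 − 22y + 56) + (366y^2 − 1098y − 10248)
  y^3 − 5y^2 − 22y + 56 = ((1/366)y − 1/183)(366y^2 − 1098y − 10248) + (0)
Last nonzero remainder: 366y^2 − 1098y − 10248. Dividing through by 366 gives the monic gcd y^2 − 3y − 28.

y^2 − 3y − 28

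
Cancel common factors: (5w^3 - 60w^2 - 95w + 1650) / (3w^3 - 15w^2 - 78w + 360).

By polynomial division,
  5w^3 - 60w^2 - 95w + 1650 = (5/3)(3w^3 - 15w^2 - 78w + 360) + (-35w^2 + 35w + 1050)
  3w^3 - 15w^2 - 78w + 360 = (-(3/35)w + 12/35)(-35w^2 + 35w + 1050) + (0)
Last nonzero remainder: -35w^2 + 35w + 1050. Dividing through by -35 gives the monic gcd w^2 - w - 30.
Cancel w^2 - w - 30 from numerator and denominator to get the reduced form.

(5w - 55)/(3w - 12)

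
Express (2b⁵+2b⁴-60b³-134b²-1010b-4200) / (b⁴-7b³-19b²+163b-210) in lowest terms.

Apply the Euclidean algorithm:
  2b⁵+2b⁴-60b³-134b²-1010b-4200 = (2b+16)(b⁴-7b³-19b²+163b-210) + (90b³-156b²-3198b-840)
  b⁴-7b³-19b²+163b-210 = ((1/90)b-79/1350)(90b³-156b²-3198b-840) + ((1666/225)b²-(3332/225)b-11662/45)
  90b³-156b²-3198b-840 = ((10125/833)b+2700/833)((1666/225)b²-(3332/225)b-11662/45) + (0)
Last nonzero remainder: (1666/225)b²-(3332/225)b-11662/45. Dividing through by 1666/225 gives the monic gcd b²-2b-35.
Cancel b²-2b-35 from numerator and denominator to get the reduced form.

(2b³+6b²+22b+120)/(b²-5b+6)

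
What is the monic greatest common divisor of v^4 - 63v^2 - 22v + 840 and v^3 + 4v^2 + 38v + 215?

Apply the Euclidean algorithm:
  v^4 - 63v^2 - 22v + 840 = (v - 4)(v^3 + 4v^2 + 38v + 215) + (-85v^2 - 85v + 1700)
  v^3 + 4v^2 + 38v + 215 = (-(1/85)v - 3/85)(-85v^2 - 85v + 1700) + (55v + 275)
  -85v^2 - 85v + 1700 = (-(17/11)v + 68/11)(55v + 275) + (0)
Last nonzero remainder: 55v + 275. Dividing through by 55 gives the monic gcd v + 5.

v + 5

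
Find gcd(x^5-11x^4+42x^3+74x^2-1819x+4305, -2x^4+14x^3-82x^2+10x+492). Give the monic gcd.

By polynomial division,
  x^5-11x^4+42x^3+74x^2-1819x+4305 = (-(1/2)x+2)(-2x^4+14x^3-82x^2+10x+492) + (-27x^3+243x^2-1593x+3321)
  -2x^4+14x^3-82x^2+10x+492 = ((2/27)x+4/27)(-27x^3+243x^2-1593x+3321) + (0)
Last nonzero remainder: -27x^3+243x^2-1593x+3321. Dividing through by -27 gives the monic gcd x^3-9x^2+59x-123.

x^3-9x^2+59x-123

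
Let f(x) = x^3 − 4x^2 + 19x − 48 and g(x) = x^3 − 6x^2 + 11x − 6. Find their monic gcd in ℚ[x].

x − 3

Euclidean algorithm in ℚ[x]:
  x^3 − 4x^2 + 19x − 48 = (x^3 − 6x^2 + 11x − 6) + (2x^2 + 8x − 42)
  x^3 − 6x^2 + 11x − 6 = ((1/2)x − 5)(2x^2 + 8x − 42) + (72x − 216)
  2x^2 + 8x − 42 = ((1/36)x + 7/36)(72x − 216) + (0)
Last nonzero remainder: 72x − 216. Dividing through by 72 gives the monic gcd x − 3.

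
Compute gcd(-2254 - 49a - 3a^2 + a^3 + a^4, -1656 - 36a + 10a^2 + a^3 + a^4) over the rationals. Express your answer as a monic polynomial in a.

By polynomial division,
  a^4 + a^3 - 3a^2 - 49a - 2254 = (a^4 + a^3 + 10a^2 - 36a - 1656) + (-13a^2 - 13a - 598)
  a^4 + a^3 + 10a^2 - 36a - 1656 = (-(1/13)a^2 + 36/13)(-13a^2 - 13a - 598) + (0)
Last nonzero remainder: -13a^2 - 13a - 598. Dividing through by -13 gives the monic gcd a^2 + a + 46.

46 + a + a^2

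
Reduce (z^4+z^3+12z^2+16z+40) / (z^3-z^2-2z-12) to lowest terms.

Repeated division with remainder:
  z^4+z^3+12z^2+16z+40 = (z+2)(z^3-z^2-2z-12) + (16z^2+32z+64)
  z^3-z^2-2z-12 = ((1/16)z-3/16)(16z^2+32z+64) + (0)
Last nonzero remainder: 16z^2+32z+64. Dividing through by 16 gives the monic gcd z^2+2z+4.
Cancel z^2+2z+4 from numerator and denominator to get the reduced form.

(z^2-z+10)/(z-3)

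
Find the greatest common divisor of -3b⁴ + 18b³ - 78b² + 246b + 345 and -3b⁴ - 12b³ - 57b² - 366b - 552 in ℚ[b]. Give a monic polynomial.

Apply the Euclidean algorithm:
  -3b⁴ + 18b³ - 78b² + 246b + 345 = (-3b⁴ - 12b³ - 57b² - 366b - 552) + (30b³ - 21b² + 612b + 897)
  -3b⁴ - 12b³ - 57b² - 366b - 552 = (-(1/10)b - 47/100)(30b³ - 21b² + 612b + 897) + (-(567/100)b² + (567/50)b - 13041/100)
  30b³ - 21b² + 612b + 897 = (-(1000/189)b - 1300/189)(-(567/100)b² + (567/50)b - 13041/100) + (0)
Last nonzero remainder: -(567/100)b² + (567/50)b - 13041/100. Dividing through by -567/100 gives the monic gcd b² - 2b + 23.

b² - 2b + 23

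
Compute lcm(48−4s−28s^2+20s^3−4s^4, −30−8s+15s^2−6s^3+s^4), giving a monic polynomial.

By polynomial division,
  −4s^4+20s^3−28s^2−4s+48 = (−4)(s^4−6s^3+15s^2−8s−30) + (−4s^3+32s^2−36s−72)
  s^4−6s^3+15s^2−8s−30 = (−(1/4)s−1/2)(−4s^3+32s^2−36s−72) + (22s^2−44s−66)
  −4s^3+32s^2−36s−72 = (−(2/11)s+12/11)(22s^2−44s−66) + (0)
Last nonzero remainder: 22s^2−44s−66. Dividing through by 22 gives the monic gcd s^2−2s−3.
Then lcm(f, g) = f·g / gcd(f, g); expanding and making the result monic gives the answer.

−120+58s+54s^2−77s^3+37s^4−9s^5+s^6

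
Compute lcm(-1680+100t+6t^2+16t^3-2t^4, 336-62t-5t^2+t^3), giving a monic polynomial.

6720+440t-74t^2-67t^3+t^5

Euclidean algorithm in ℚ[t]:
  -2t^4+16t^3+6t^2+100t-1680 = (-2t+6)(t^3-5t^2-62t+336) + (-88t^2+1144t-3696)
  t^3-5t^2-62t+336 = (-(1/88)t-1/11)(-88t^2+1144t-3696) + (0)
Last nonzero remainder: -88t^2+1144t-3696. Dividing through by -88 gives the monic gcd t^2-13t+42.
Then lcm(f, g) = f·g / gcd(f, g); expanding and making the result monic gives the answer.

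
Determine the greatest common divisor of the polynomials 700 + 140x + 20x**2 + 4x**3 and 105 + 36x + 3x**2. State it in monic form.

5 + x

Euclidean algorithm in ℚ[x]:
  4x**3 + 20x**2 + 140x + 700 = ((4/3)x - 28/3)(3x**2 + 36x + 105) + (336x + 1680)
  3x**2 + 36x + 105 = ((1/112)x + 1/16)(336x + 1680) + (0)
Last nonzero remainder: 336x + 1680. Dividing through by 336 gives the monic gcd x + 5.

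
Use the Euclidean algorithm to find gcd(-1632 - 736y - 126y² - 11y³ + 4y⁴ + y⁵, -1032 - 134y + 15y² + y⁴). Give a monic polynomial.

Apply the Euclidean algorithm:
  y⁵ + 4y⁴ - 11y³ - 126y² - 736y - 1632 = (y + 4)(y⁴ + 15y² - 134y - 1032) + (-26y³ - 52y² + 832y + 2496)
  y⁴ + 15y² - 134y - 1032 = (-(1/26)y + 1/13)(-26y³ - 52y² + 832y + 2496) + (51y² - 102y - 1224)
  -26y³ - 52y² + 832y + 2496 = (-(26/51)y - 104/51)(51y² - 102y - 1224) + (0)
Last nonzero remainder: 51y² - 102y - 1224. Dividing through by 51 gives the monic gcd y² - 2y - 24.

-24 - 2y + y²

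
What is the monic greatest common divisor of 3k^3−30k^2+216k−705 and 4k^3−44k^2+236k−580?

k−5

Apply the Euclidean algorithm:
  3k^3−30k^2+216k−705 = (3/4)(4k^3−44k^2+236k−580) + (3k^2+39k−270)
  4k^3−44k^2+236k−580 = ((4/3)k−32)(3k^2+39k−270) + (1844k−9220)
  3k^2+39k−270 = ((3/1844)k+27/922)(1844k−9220) + (0)
Last nonzero remainder: 1844k−9220. Dividing through by 1844 gives the monic gcd k−5.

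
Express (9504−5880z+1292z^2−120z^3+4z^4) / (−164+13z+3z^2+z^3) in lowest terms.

(−2376+876z−104z^2+4z^3)/(41+7z+z^2)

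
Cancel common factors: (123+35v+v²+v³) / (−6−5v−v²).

(−41+2v−v²)/(2+v)

Apply the Euclidean algorithm:
  v³+v²+35v+123 = (−v+4)(−v²−5v−6) + (49v+147)
  −v²−5v−6 = (−(1/49)v−2/49)(49v+147) + (0)
Last nonzero remainder: 49v+147. Dividing through by 49 gives the monic gcd v+3.
Cancel v+3 from numerator and denominator to get the reduced form.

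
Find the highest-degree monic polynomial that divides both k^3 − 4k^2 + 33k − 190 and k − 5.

Repeated division with remainder:
  k^3 − 4k^2 + 33k − 190 = (k^2 + k + 38)(k − 5) + (0)
The last nonzero remainder k − 5 is already monic.

k − 5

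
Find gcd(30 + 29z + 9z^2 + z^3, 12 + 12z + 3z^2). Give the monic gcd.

Apply the Euclidean algorithm:
  z^3 + 9z^2 + 29z + 30 = ((1/3)z + 5/3)(3z^2 + 12z + 12) + (5z + 10)
  3z^2 + 12z + 12 = ((3/5)z + 6/5)(5z + 10) + (0)
Last nonzero remainder: 5z + 10. Dividing through by 5 gives the monic gcd z + 2.

2 + z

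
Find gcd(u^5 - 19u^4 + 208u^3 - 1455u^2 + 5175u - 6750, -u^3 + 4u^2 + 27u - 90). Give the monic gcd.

Repeated division with remainder:
  u^5 - 19u^4 + 208u^3 - 1455u^2 + 5175u - 6750 = (-u^2 + 15u - 175)(-u^3 + 4u^2 + 27u - 90) + (-1250u^2 + 11250u - 22500)
  -u^3 + 4u^2 + 27u - 90 = ((1/1250)u + 1/250)(-1250u^2 + 11250u - 22500) + (0)
Last nonzero remainder: -1250u^2 + 11250u - 22500. Dividing through by -1250 gives the monic gcd u^2 - 9u + 18.

u^2 - 9u + 18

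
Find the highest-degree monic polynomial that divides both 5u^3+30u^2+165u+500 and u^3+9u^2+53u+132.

u+4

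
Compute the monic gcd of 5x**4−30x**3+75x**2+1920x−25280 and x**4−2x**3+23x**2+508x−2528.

x**3+2x**2+31x+632

Apply the Euclidean algorithm:
  5x**4−30x**3+75x**2+1920x−25280 = (5)(x**4−2x**3+23x**2+508x−2528) + (−20x**3−40x**2−620x−12640)
  x**4−2x**3+23x**2+508x−2528 = (−(1/20)x+1/5)(−20x**3−40x**2−620x−12640) + (0)
Last nonzero remainder: −20x**3−40x**2−620x−12640. Dividing through by −20 gives the monic gcd x**3+2x**2+31x+632.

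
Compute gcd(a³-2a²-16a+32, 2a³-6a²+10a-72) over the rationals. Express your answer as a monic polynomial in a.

a-4

By polynomial division,
  a³-2a²-16a+32 = (1/2)(2a³-6a²+10a-72) + (a²-21a+68)
  2a³-6a²+10a-72 = (2a+36)(a²-21a+68) + (630a-2520)
  a²-21a+68 = ((1/630)a-17/630)(630a-2520) + (0)
Last nonzero remainder: 630a-2520. Dividing through by 630 gives the monic gcd a-4.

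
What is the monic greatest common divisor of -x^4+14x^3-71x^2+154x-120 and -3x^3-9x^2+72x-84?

x-2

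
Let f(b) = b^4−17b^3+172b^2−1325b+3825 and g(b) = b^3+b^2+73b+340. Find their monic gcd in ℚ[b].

b^2−3b+85

Euclidean algorithm in ℚ[b]:
  b^4−17b^3+172b^2−1325b+3825 = (b−18)(b^3+b^2+73b+340) + (117b^2−351b+9945)
  b^3+b^2+73b+340 = ((1/117)b+4/117)(117b^2−351b+9945) + (0)
Last nonzero remainder: 117b^2−351b+9945. Dividing through by 117 gives the monic gcd b^2−3b+85.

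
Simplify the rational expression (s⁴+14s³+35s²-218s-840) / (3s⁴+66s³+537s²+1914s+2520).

(s-4)/(3s+12)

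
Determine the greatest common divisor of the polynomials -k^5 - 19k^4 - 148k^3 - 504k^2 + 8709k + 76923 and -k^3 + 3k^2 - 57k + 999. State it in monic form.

Euclidean algorithm in ℚ[k]:
  -k^5 - 19k^4 - 148k^3 - 504k^2 + 8709k + 76923 = (k^2 + 22k + 157)(-k^3 + 3k^2 - 57k + 999) + (-720k^2 - 4320k - 79920)
  -k^3 + 3k^2 - 57k + 999 = ((1/720)k - 1/80)(-720k^2 - 4320k - 79920) + (0)
Last nonzero remainder: -720k^2 - 4320k - 79920. Dividing through by -720 gives the monic gcd k^2 + 6k + 111.

k^2 + 6k + 111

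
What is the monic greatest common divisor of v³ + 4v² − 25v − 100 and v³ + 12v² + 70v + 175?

v + 5

Euclidean algorithm in ℚ[v]:
  v³ + 4v² − 25v − 100 = (v³ + 12v² + 70v + 175) + (−8v² − 95v − 275)
  v³ + 12v² + 70v + 175 = (−(1/8)v − 1/64)(−8v² − 95v − 275) + ((2185/64)v + 10925/64)
  −8v² − 95v − 275 = (−(512/2185)v − 704/437)((2185/64)v + 10925/64) + (0)
Last nonzero remainder: (2185/64)v + 10925/64. Dividing through by 2185/64 gives the monic gcd v + 5.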